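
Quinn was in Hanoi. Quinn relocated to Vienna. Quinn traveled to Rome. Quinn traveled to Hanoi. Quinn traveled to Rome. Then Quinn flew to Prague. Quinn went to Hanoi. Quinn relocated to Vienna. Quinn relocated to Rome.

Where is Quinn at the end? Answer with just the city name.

Tracking Quinn's location:
Start: Quinn is in Hanoi.
After move 1: Hanoi -> Vienna. Quinn is in Vienna.
After move 2: Vienna -> Rome. Quinn is in Rome.
After move 3: Rome -> Hanoi. Quinn is in Hanoi.
After move 4: Hanoi -> Rome. Quinn is in Rome.
After move 5: Rome -> Prague. Quinn is in Prague.
After move 6: Prague -> Hanoi. Quinn is in Hanoi.
After move 7: Hanoi -> Vienna. Quinn is in Vienna.
After move 8: Vienna -> Rome. Quinn is in Rome.

Answer: Rome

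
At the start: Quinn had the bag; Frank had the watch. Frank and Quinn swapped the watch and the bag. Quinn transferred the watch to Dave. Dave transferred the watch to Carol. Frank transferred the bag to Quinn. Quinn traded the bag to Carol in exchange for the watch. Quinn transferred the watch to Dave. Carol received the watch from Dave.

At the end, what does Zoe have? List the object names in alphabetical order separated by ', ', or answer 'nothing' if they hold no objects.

Answer: nothing

Derivation:
Tracking all object holders:
Start: bag:Quinn, watch:Frank
Event 1 (swap watch<->bag: now watch:Quinn, bag:Frank). State: bag:Frank, watch:Quinn
Event 2 (give watch: Quinn -> Dave). State: bag:Frank, watch:Dave
Event 3 (give watch: Dave -> Carol). State: bag:Frank, watch:Carol
Event 4 (give bag: Frank -> Quinn). State: bag:Quinn, watch:Carol
Event 5 (swap bag<->watch: now bag:Carol, watch:Quinn). State: bag:Carol, watch:Quinn
Event 6 (give watch: Quinn -> Dave). State: bag:Carol, watch:Dave
Event 7 (give watch: Dave -> Carol). State: bag:Carol, watch:Carol

Final state: bag:Carol, watch:Carol
Zoe holds: (nothing).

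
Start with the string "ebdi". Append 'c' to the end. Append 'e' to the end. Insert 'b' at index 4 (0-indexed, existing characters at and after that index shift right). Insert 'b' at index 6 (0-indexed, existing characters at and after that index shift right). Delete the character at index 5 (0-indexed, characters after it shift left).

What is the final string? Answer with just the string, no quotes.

Applying each edit step by step:
Start: "ebdi"
Op 1 (append 'c'): "ebdi" -> "ebdic"
Op 2 (append 'e'): "ebdic" -> "ebdice"
Op 3 (insert 'b' at idx 4): "ebdice" -> "ebdibce"
Op 4 (insert 'b' at idx 6): "ebdibce" -> "ebdibcbe"
Op 5 (delete idx 5 = 'c'): "ebdibcbe" -> "ebdibbe"

Answer: ebdibbe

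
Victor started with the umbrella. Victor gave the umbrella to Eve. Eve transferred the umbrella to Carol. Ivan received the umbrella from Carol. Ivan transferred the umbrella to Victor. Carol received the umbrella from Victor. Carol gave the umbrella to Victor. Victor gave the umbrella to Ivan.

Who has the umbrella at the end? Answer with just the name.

Answer: Ivan

Derivation:
Tracking the umbrella through each event:
Start: Victor has the umbrella.
After event 1: Eve has the umbrella.
After event 2: Carol has the umbrella.
After event 3: Ivan has the umbrella.
After event 4: Victor has the umbrella.
After event 5: Carol has the umbrella.
After event 6: Victor has the umbrella.
After event 7: Ivan has the umbrella.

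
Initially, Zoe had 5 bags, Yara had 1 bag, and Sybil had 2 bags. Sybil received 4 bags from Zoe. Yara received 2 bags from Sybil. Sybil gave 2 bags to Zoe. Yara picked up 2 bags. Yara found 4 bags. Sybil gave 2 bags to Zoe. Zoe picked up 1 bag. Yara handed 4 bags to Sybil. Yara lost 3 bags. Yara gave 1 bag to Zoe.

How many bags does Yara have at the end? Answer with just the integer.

Answer: 1

Derivation:
Tracking counts step by step:
Start: Zoe=5, Yara=1, Sybil=2
Event 1 (Zoe -> Sybil, 4): Zoe: 5 -> 1, Sybil: 2 -> 6. State: Zoe=1, Yara=1, Sybil=6
Event 2 (Sybil -> Yara, 2): Sybil: 6 -> 4, Yara: 1 -> 3. State: Zoe=1, Yara=3, Sybil=4
Event 3 (Sybil -> Zoe, 2): Sybil: 4 -> 2, Zoe: 1 -> 3. State: Zoe=3, Yara=3, Sybil=2
Event 4 (Yara +2): Yara: 3 -> 5. State: Zoe=3, Yara=5, Sybil=2
Event 5 (Yara +4): Yara: 5 -> 9. State: Zoe=3, Yara=9, Sybil=2
Event 6 (Sybil -> Zoe, 2): Sybil: 2 -> 0, Zoe: 3 -> 5. State: Zoe=5, Yara=9, Sybil=0
Event 7 (Zoe +1): Zoe: 5 -> 6. State: Zoe=6, Yara=9, Sybil=0
Event 8 (Yara -> Sybil, 4): Yara: 9 -> 5, Sybil: 0 -> 4. State: Zoe=6, Yara=5, Sybil=4
Event 9 (Yara -3): Yara: 5 -> 2. State: Zoe=6, Yara=2, Sybil=4
Event 10 (Yara -> Zoe, 1): Yara: 2 -> 1, Zoe: 6 -> 7. State: Zoe=7, Yara=1, Sybil=4

Yara's final count: 1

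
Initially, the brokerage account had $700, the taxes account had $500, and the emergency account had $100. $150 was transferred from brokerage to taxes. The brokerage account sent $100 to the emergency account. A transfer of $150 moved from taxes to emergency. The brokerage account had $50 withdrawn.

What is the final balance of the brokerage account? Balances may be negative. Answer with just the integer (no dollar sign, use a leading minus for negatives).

Answer: 400

Derivation:
Tracking account balances step by step:
Start: brokerage=700, taxes=500, emergency=100
Event 1 (transfer 150 brokerage -> taxes): brokerage: 700 - 150 = 550, taxes: 500 + 150 = 650. Balances: brokerage=550, taxes=650, emergency=100
Event 2 (transfer 100 brokerage -> emergency): brokerage: 550 - 100 = 450, emergency: 100 + 100 = 200. Balances: brokerage=450, taxes=650, emergency=200
Event 3 (transfer 150 taxes -> emergency): taxes: 650 - 150 = 500, emergency: 200 + 150 = 350. Balances: brokerage=450, taxes=500, emergency=350
Event 4 (withdraw 50 from brokerage): brokerage: 450 - 50 = 400. Balances: brokerage=400, taxes=500, emergency=350

Final balance of brokerage: 400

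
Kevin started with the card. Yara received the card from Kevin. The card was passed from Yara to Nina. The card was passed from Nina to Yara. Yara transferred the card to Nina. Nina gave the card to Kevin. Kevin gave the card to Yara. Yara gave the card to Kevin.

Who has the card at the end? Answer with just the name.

Tracking the card through each event:
Start: Kevin has the card.
After event 1: Yara has the card.
After event 2: Nina has the card.
After event 3: Yara has the card.
After event 4: Nina has the card.
After event 5: Kevin has the card.
After event 6: Yara has the card.
After event 7: Kevin has the card.

Answer: Kevin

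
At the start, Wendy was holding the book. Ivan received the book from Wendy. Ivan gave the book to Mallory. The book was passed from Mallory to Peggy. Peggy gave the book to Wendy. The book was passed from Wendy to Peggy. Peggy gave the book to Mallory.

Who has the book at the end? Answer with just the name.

Answer: Mallory

Derivation:
Tracking the book through each event:
Start: Wendy has the book.
After event 1: Ivan has the book.
After event 2: Mallory has the book.
After event 3: Peggy has the book.
After event 4: Wendy has the book.
After event 5: Peggy has the book.
After event 6: Mallory has the book.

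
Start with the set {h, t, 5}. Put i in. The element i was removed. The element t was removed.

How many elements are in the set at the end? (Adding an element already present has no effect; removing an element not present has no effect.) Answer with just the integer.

Tracking the set through each operation:
Start: {5, h, t}
Event 1 (add i): added. Set: {5, h, i, t}
Event 2 (remove i): removed. Set: {5, h, t}
Event 3 (remove t): removed. Set: {5, h}

Final set: {5, h} (size 2)

Answer: 2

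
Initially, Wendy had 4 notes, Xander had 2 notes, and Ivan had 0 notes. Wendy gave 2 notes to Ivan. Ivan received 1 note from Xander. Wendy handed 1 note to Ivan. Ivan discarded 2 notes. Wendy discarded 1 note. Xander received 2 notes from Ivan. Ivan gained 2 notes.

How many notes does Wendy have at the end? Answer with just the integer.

Tracking counts step by step:
Start: Wendy=4, Xander=2, Ivan=0
Event 1 (Wendy -> Ivan, 2): Wendy: 4 -> 2, Ivan: 0 -> 2. State: Wendy=2, Xander=2, Ivan=2
Event 2 (Xander -> Ivan, 1): Xander: 2 -> 1, Ivan: 2 -> 3. State: Wendy=2, Xander=1, Ivan=3
Event 3 (Wendy -> Ivan, 1): Wendy: 2 -> 1, Ivan: 3 -> 4. State: Wendy=1, Xander=1, Ivan=4
Event 4 (Ivan -2): Ivan: 4 -> 2. State: Wendy=1, Xander=1, Ivan=2
Event 5 (Wendy -1): Wendy: 1 -> 0. State: Wendy=0, Xander=1, Ivan=2
Event 6 (Ivan -> Xander, 2): Ivan: 2 -> 0, Xander: 1 -> 3. State: Wendy=0, Xander=3, Ivan=0
Event 7 (Ivan +2): Ivan: 0 -> 2. State: Wendy=0, Xander=3, Ivan=2

Wendy's final count: 0

Answer: 0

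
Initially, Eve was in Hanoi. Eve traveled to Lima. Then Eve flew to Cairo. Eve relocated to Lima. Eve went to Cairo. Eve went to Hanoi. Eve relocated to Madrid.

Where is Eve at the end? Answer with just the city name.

Answer: Madrid

Derivation:
Tracking Eve's location:
Start: Eve is in Hanoi.
After move 1: Hanoi -> Lima. Eve is in Lima.
After move 2: Lima -> Cairo. Eve is in Cairo.
After move 3: Cairo -> Lima. Eve is in Lima.
After move 4: Lima -> Cairo. Eve is in Cairo.
After move 5: Cairo -> Hanoi. Eve is in Hanoi.
After move 6: Hanoi -> Madrid. Eve is in Madrid.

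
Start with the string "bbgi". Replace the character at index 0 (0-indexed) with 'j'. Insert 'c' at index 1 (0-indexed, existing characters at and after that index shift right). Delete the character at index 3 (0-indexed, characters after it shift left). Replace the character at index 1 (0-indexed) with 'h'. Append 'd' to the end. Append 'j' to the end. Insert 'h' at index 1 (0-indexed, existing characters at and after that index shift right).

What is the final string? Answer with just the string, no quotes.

Answer: jhhbidj

Derivation:
Applying each edit step by step:
Start: "bbgi"
Op 1 (replace idx 0: 'b' -> 'j'): "bbgi" -> "jbgi"
Op 2 (insert 'c' at idx 1): "jbgi" -> "jcbgi"
Op 3 (delete idx 3 = 'g'): "jcbgi" -> "jcbi"
Op 4 (replace idx 1: 'c' -> 'h'): "jcbi" -> "jhbi"
Op 5 (append 'd'): "jhbi" -> "jhbid"
Op 6 (append 'j'): "jhbid" -> "jhbidj"
Op 7 (insert 'h' at idx 1): "jhbidj" -> "jhhbidj"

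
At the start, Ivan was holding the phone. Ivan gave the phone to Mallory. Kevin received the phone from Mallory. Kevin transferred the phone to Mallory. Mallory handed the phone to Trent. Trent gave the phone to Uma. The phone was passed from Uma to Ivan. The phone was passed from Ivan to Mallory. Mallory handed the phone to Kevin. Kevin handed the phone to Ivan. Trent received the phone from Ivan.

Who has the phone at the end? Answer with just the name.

Answer: Trent

Derivation:
Tracking the phone through each event:
Start: Ivan has the phone.
After event 1: Mallory has the phone.
After event 2: Kevin has the phone.
After event 3: Mallory has the phone.
After event 4: Trent has the phone.
After event 5: Uma has the phone.
After event 6: Ivan has the phone.
After event 7: Mallory has the phone.
After event 8: Kevin has the phone.
After event 9: Ivan has the phone.
After event 10: Trent has the phone.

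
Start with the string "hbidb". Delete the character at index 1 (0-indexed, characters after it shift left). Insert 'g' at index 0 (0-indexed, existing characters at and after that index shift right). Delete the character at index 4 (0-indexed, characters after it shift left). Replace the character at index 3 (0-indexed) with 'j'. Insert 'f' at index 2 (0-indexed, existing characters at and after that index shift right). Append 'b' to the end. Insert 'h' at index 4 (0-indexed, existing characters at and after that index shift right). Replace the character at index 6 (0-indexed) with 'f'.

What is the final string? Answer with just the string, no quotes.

Applying each edit step by step:
Start: "hbidb"
Op 1 (delete idx 1 = 'b'): "hbidb" -> "hidb"
Op 2 (insert 'g' at idx 0): "hidb" -> "ghidb"
Op 3 (delete idx 4 = 'b'): "ghidb" -> "ghid"
Op 4 (replace idx 3: 'd' -> 'j'): "ghid" -> "ghij"
Op 5 (insert 'f' at idx 2): "ghij" -> "ghfij"
Op 6 (append 'b'): "ghfij" -> "ghfijb"
Op 7 (insert 'h' at idx 4): "ghfijb" -> "ghfihjb"
Op 8 (replace idx 6: 'b' -> 'f'): "ghfihjb" -> "ghfihjf"

Answer: ghfihjf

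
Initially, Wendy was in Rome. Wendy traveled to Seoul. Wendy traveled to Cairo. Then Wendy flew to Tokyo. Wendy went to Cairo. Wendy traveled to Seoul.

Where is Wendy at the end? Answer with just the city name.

Answer: Seoul

Derivation:
Tracking Wendy's location:
Start: Wendy is in Rome.
After move 1: Rome -> Seoul. Wendy is in Seoul.
After move 2: Seoul -> Cairo. Wendy is in Cairo.
After move 3: Cairo -> Tokyo. Wendy is in Tokyo.
After move 4: Tokyo -> Cairo. Wendy is in Cairo.
After move 5: Cairo -> Seoul. Wendy is in Seoul.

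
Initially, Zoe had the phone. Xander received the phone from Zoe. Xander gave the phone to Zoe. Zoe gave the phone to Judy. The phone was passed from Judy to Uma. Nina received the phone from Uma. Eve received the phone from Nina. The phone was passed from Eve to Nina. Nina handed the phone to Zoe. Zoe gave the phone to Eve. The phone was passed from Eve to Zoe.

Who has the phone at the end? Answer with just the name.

Answer: Zoe

Derivation:
Tracking the phone through each event:
Start: Zoe has the phone.
After event 1: Xander has the phone.
After event 2: Zoe has the phone.
After event 3: Judy has the phone.
After event 4: Uma has the phone.
After event 5: Nina has the phone.
After event 6: Eve has the phone.
After event 7: Nina has the phone.
After event 8: Zoe has the phone.
After event 9: Eve has the phone.
After event 10: Zoe has the phone.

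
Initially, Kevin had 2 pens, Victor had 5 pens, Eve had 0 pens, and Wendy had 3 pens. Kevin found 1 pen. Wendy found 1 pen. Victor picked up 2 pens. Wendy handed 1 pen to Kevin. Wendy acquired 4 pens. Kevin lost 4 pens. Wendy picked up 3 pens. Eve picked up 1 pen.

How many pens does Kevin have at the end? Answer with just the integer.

Answer: 0

Derivation:
Tracking counts step by step:
Start: Kevin=2, Victor=5, Eve=0, Wendy=3
Event 1 (Kevin +1): Kevin: 2 -> 3. State: Kevin=3, Victor=5, Eve=0, Wendy=3
Event 2 (Wendy +1): Wendy: 3 -> 4. State: Kevin=3, Victor=5, Eve=0, Wendy=4
Event 3 (Victor +2): Victor: 5 -> 7. State: Kevin=3, Victor=7, Eve=0, Wendy=4
Event 4 (Wendy -> Kevin, 1): Wendy: 4 -> 3, Kevin: 3 -> 4. State: Kevin=4, Victor=7, Eve=0, Wendy=3
Event 5 (Wendy +4): Wendy: 3 -> 7. State: Kevin=4, Victor=7, Eve=0, Wendy=7
Event 6 (Kevin -4): Kevin: 4 -> 0. State: Kevin=0, Victor=7, Eve=0, Wendy=7
Event 7 (Wendy +3): Wendy: 7 -> 10. State: Kevin=0, Victor=7, Eve=0, Wendy=10
Event 8 (Eve +1): Eve: 0 -> 1. State: Kevin=0, Victor=7, Eve=1, Wendy=10

Kevin's final count: 0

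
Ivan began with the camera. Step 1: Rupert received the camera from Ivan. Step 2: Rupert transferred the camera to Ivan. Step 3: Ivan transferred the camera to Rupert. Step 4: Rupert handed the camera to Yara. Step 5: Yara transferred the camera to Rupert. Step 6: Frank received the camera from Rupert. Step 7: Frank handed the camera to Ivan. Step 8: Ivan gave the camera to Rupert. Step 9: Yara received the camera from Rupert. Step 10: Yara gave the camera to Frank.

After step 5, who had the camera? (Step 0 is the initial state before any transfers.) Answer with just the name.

Tracking the camera holder through step 5:
After step 0 (start): Ivan
After step 1: Rupert
After step 2: Ivan
After step 3: Rupert
After step 4: Yara
After step 5: Rupert

At step 5, the holder is Rupert.

Answer: Rupert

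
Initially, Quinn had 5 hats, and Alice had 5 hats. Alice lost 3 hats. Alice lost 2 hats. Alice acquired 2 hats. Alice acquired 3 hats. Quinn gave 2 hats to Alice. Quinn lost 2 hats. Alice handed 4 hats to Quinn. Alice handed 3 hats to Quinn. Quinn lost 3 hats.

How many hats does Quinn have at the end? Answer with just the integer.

Answer: 5

Derivation:
Tracking counts step by step:
Start: Quinn=5, Alice=5
Event 1 (Alice -3): Alice: 5 -> 2. State: Quinn=5, Alice=2
Event 2 (Alice -2): Alice: 2 -> 0. State: Quinn=5, Alice=0
Event 3 (Alice +2): Alice: 0 -> 2. State: Quinn=5, Alice=2
Event 4 (Alice +3): Alice: 2 -> 5. State: Quinn=5, Alice=5
Event 5 (Quinn -> Alice, 2): Quinn: 5 -> 3, Alice: 5 -> 7. State: Quinn=3, Alice=7
Event 6 (Quinn -2): Quinn: 3 -> 1. State: Quinn=1, Alice=7
Event 7 (Alice -> Quinn, 4): Alice: 7 -> 3, Quinn: 1 -> 5. State: Quinn=5, Alice=3
Event 8 (Alice -> Quinn, 3): Alice: 3 -> 0, Quinn: 5 -> 8. State: Quinn=8, Alice=0
Event 9 (Quinn -3): Quinn: 8 -> 5. State: Quinn=5, Alice=0

Quinn's final count: 5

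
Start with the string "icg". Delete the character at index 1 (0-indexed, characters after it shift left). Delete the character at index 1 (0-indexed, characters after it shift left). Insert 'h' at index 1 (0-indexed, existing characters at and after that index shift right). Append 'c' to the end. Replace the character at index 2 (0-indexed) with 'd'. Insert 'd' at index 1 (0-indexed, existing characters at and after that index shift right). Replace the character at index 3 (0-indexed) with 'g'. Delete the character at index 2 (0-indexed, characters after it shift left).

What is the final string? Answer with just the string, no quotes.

Applying each edit step by step:
Start: "icg"
Op 1 (delete idx 1 = 'c'): "icg" -> "ig"
Op 2 (delete idx 1 = 'g'): "ig" -> "i"
Op 3 (insert 'h' at idx 1): "i" -> "ih"
Op 4 (append 'c'): "ih" -> "ihc"
Op 5 (replace idx 2: 'c' -> 'd'): "ihc" -> "ihd"
Op 6 (insert 'd' at idx 1): "ihd" -> "idhd"
Op 7 (replace idx 3: 'd' -> 'g'): "idhd" -> "idhg"
Op 8 (delete idx 2 = 'h'): "idhg" -> "idg"

Answer: idg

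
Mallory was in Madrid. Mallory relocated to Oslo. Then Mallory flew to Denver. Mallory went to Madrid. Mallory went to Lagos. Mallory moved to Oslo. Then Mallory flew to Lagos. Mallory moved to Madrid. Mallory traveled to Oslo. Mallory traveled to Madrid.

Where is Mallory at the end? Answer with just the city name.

Answer: Madrid

Derivation:
Tracking Mallory's location:
Start: Mallory is in Madrid.
After move 1: Madrid -> Oslo. Mallory is in Oslo.
After move 2: Oslo -> Denver. Mallory is in Denver.
After move 3: Denver -> Madrid. Mallory is in Madrid.
After move 4: Madrid -> Lagos. Mallory is in Lagos.
After move 5: Lagos -> Oslo. Mallory is in Oslo.
After move 6: Oslo -> Lagos. Mallory is in Lagos.
After move 7: Lagos -> Madrid. Mallory is in Madrid.
After move 8: Madrid -> Oslo. Mallory is in Oslo.
After move 9: Oslo -> Madrid. Mallory is in Madrid.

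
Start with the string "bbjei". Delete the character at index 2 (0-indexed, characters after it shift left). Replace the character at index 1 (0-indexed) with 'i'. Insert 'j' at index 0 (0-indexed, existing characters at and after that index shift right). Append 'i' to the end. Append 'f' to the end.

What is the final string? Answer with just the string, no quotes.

Answer: jbieiif

Derivation:
Applying each edit step by step:
Start: "bbjei"
Op 1 (delete idx 2 = 'j'): "bbjei" -> "bbei"
Op 2 (replace idx 1: 'b' -> 'i'): "bbei" -> "biei"
Op 3 (insert 'j' at idx 0): "biei" -> "jbiei"
Op 4 (append 'i'): "jbiei" -> "jbieii"
Op 5 (append 'f'): "jbieii" -> "jbieiif"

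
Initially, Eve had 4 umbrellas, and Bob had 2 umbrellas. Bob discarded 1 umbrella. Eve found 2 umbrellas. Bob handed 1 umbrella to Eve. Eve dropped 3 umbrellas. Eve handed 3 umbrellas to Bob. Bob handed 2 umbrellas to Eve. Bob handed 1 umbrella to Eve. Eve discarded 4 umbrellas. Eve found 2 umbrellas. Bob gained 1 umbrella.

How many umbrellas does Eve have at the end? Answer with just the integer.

Tracking counts step by step:
Start: Eve=4, Bob=2
Event 1 (Bob -1): Bob: 2 -> 1. State: Eve=4, Bob=1
Event 2 (Eve +2): Eve: 4 -> 6. State: Eve=6, Bob=1
Event 3 (Bob -> Eve, 1): Bob: 1 -> 0, Eve: 6 -> 7. State: Eve=7, Bob=0
Event 4 (Eve -3): Eve: 7 -> 4. State: Eve=4, Bob=0
Event 5 (Eve -> Bob, 3): Eve: 4 -> 1, Bob: 0 -> 3. State: Eve=1, Bob=3
Event 6 (Bob -> Eve, 2): Bob: 3 -> 1, Eve: 1 -> 3. State: Eve=3, Bob=1
Event 7 (Bob -> Eve, 1): Bob: 1 -> 0, Eve: 3 -> 4. State: Eve=4, Bob=0
Event 8 (Eve -4): Eve: 4 -> 0. State: Eve=0, Bob=0
Event 9 (Eve +2): Eve: 0 -> 2. State: Eve=2, Bob=0
Event 10 (Bob +1): Bob: 0 -> 1. State: Eve=2, Bob=1

Eve's final count: 2

Answer: 2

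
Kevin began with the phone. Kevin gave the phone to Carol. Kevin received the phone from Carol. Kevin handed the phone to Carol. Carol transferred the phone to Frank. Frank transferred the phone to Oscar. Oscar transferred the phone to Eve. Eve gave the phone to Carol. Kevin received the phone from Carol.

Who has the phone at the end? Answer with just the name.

Answer: Kevin

Derivation:
Tracking the phone through each event:
Start: Kevin has the phone.
After event 1: Carol has the phone.
After event 2: Kevin has the phone.
After event 3: Carol has the phone.
After event 4: Frank has the phone.
After event 5: Oscar has the phone.
After event 6: Eve has the phone.
After event 7: Carol has the phone.
After event 8: Kevin has the phone.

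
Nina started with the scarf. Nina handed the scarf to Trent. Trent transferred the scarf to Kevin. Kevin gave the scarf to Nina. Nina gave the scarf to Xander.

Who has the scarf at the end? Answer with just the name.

Tracking the scarf through each event:
Start: Nina has the scarf.
After event 1: Trent has the scarf.
After event 2: Kevin has the scarf.
After event 3: Nina has the scarf.
After event 4: Xander has the scarf.

Answer: Xander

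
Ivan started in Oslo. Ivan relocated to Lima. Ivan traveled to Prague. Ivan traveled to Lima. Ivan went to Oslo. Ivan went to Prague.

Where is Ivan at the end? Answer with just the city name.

Answer: Prague

Derivation:
Tracking Ivan's location:
Start: Ivan is in Oslo.
After move 1: Oslo -> Lima. Ivan is in Lima.
After move 2: Lima -> Prague. Ivan is in Prague.
After move 3: Prague -> Lima. Ivan is in Lima.
After move 4: Lima -> Oslo. Ivan is in Oslo.
After move 5: Oslo -> Prague. Ivan is in Prague.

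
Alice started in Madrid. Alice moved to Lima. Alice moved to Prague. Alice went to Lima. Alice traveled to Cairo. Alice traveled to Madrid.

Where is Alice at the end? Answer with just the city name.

Tracking Alice's location:
Start: Alice is in Madrid.
After move 1: Madrid -> Lima. Alice is in Lima.
After move 2: Lima -> Prague. Alice is in Prague.
After move 3: Prague -> Lima. Alice is in Lima.
After move 4: Lima -> Cairo. Alice is in Cairo.
After move 5: Cairo -> Madrid. Alice is in Madrid.

Answer: Madrid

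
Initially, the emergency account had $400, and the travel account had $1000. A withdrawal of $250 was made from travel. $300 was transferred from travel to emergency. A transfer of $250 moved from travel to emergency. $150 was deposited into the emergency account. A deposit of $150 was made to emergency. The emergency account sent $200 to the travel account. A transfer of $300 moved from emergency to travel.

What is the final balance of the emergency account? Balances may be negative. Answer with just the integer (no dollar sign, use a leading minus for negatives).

Tracking account balances step by step:
Start: emergency=400, travel=1000
Event 1 (withdraw 250 from travel): travel: 1000 - 250 = 750. Balances: emergency=400, travel=750
Event 2 (transfer 300 travel -> emergency): travel: 750 - 300 = 450, emergency: 400 + 300 = 700. Balances: emergency=700, travel=450
Event 3 (transfer 250 travel -> emergency): travel: 450 - 250 = 200, emergency: 700 + 250 = 950. Balances: emergency=950, travel=200
Event 4 (deposit 150 to emergency): emergency: 950 + 150 = 1100. Balances: emergency=1100, travel=200
Event 5 (deposit 150 to emergency): emergency: 1100 + 150 = 1250. Balances: emergency=1250, travel=200
Event 6 (transfer 200 emergency -> travel): emergency: 1250 - 200 = 1050, travel: 200 + 200 = 400. Balances: emergency=1050, travel=400
Event 7 (transfer 300 emergency -> travel): emergency: 1050 - 300 = 750, travel: 400 + 300 = 700. Balances: emergency=750, travel=700

Final balance of emergency: 750

Answer: 750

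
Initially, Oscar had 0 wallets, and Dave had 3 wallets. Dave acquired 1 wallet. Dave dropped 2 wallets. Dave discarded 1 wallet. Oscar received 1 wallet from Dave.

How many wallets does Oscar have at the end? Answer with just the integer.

Tracking counts step by step:
Start: Oscar=0, Dave=3
Event 1 (Dave +1): Dave: 3 -> 4. State: Oscar=0, Dave=4
Event 2 (Dave -2): Dave: 4 -> 2. State: Oscar=0, Dave=2
Event 3 (Dave -1): Dave: 2 -> 1. State: Oscar=0, Dave=1
Event 4 (Dave -> Oscar, 1): Dave: 1 -> 0, Oscar: 0 -> 1. State: Oscar=1, Dave=0

Oscar's final count: 1

Answer: 1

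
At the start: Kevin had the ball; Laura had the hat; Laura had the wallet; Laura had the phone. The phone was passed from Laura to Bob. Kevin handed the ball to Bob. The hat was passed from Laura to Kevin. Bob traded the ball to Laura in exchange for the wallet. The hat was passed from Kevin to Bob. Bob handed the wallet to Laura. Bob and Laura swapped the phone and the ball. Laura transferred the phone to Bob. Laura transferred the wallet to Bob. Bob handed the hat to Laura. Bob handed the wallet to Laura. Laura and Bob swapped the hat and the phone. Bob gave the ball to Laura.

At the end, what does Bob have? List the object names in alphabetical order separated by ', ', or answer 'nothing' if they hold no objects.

Tracking all object holders:
Start: ball:Kevin, hat:Laura, wallet:Laura, phone:Laura
Event 1 (give phone: Laura -> Bob). State: ball:Kevin, hat:Laura, wallet:Laura, phone:Bob
Event 2 (give ball: Kevin -> Bob). State: ball:Bob, hat:Laura, wallet:Laura, phone:Bob
Event 3 (give hat: Laura -> Kevin). State: ball:Bob, hat:Kevin, wallet:Laura, phone:Bob
Event 4 (swap ball<->wallet: now ball:Laura, wallet:Bob). State: ball:Laura, hat:Kevin, wallet:Bob, phone:Bob
Event 5 (give hat: Kevin -> Bob). State: ball:Laura, hat:Bob, wallet:Bob, phone:Bob
Event 6 (give wallet: Bob -> Laura). State: ball:Laura, hat:Bob, wallet:Laura, phone:Bob
Event 7 (swap phone<->ball: now phone:Laura, ball:Bob). State: ball:Bob, hat:Bob, wallet:Laura, phone:Laura
Event 8 (give phone: Laura -> Bob). State: ball:Bob, hat:Bob, wallet:Laura, phone:Bob
Event 9 (give wallet: Laura -> Bob). State: ball:Bob, hat:Bob, wallet:Bob, phone:Bob
Event 10 (give hat: Bob -> Laura). State: ball:Bob, hat:Laura, wallet:Bob, phone:Bob
Event 11 (give wallet: Bob -> Laura). State: ball:Bob, hat:Laura, wallet:Laura, phone:Bob
Event 12 (swap hat<->phone: now hat:Bob, phone:Laura). State: ball:Bob, hat:Bob, wallet:Laura, phone:Laura
Event 13 (give ball: Bob -> Laura). State: ball:Laura, hat:Bob, wallet:Laura, phone:Laura

Final state: ball:Laura, hat:Bob, wallet:Laura, phone:Laura
Bob holds: hat.

Answer: hat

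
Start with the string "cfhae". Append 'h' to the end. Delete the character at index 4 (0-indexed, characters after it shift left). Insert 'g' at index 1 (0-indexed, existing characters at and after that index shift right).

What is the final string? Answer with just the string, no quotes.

Applying each edit step by step:
Start: "cfhae"
Op 1 (append 'h'): "cfhae" -> "cfhaeh"
Op 2 (delete idx 4 = 'e'): "cfhaeh" -> "cfhah"
Op 3 (insert 'g' at idx 1): "cfhah" -> "cgfhah"

Answer: cgfhah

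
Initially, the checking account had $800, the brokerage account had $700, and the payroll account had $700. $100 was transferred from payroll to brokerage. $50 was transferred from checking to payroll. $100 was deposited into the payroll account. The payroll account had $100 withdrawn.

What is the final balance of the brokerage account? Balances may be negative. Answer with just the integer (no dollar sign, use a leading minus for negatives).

Tracking account balances step by step:
Start: checking=800, brokerage=700, payroll=700
Event 1 (transfer 100 payroll -> brokerage): payroll: 700 - 100 = 600, brokerage: 700 + 100 = 800. Balances: checking=800, brokerage=800, payroll=600
Event 2 (transfer 50 checking -> payroll): checking: 800 - 50 = 750, payroll: 600 + 50 = 650. Balances: checking=750, brokerage=800, payroll=650
Event 3 (deposit 100 to payroll): payroll: 650 + 100 = 750. Balances: checking=750, brokerage=800, payroll=750
Event 4 (withdraw 100 from payroll): payroll: 750 - 100 = 650. Balances: checking=750, brokerage=800, payroll=650

Final balance of brokerage: 800

Answer: 800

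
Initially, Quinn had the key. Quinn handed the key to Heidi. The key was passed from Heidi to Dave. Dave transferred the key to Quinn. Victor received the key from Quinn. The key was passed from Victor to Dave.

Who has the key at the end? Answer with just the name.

Answer: Dave

Derivation:
Tracking the key through each event:
Start: Quinn has the key.
After event 1: Heidi has the key.
After event 2: Dave has the key.
After event 3: Quinn has the key.
After event 4: Victor has the key.
After event 5: Dave has the key.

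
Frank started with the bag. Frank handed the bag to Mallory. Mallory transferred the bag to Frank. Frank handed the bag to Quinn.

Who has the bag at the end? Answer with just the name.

Tracking the bag through each event:
Start: Frank has the bag.
After event 1: Mallory has the bag.
After event 2: Frank has the bag.
After event 3: Quinn has the bag.

Answer: Quinn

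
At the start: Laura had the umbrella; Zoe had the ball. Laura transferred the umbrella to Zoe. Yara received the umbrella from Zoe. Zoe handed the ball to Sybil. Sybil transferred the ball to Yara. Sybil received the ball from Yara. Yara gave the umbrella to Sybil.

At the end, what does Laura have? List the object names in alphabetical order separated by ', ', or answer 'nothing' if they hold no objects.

Answer: nothing

Derivation:
Tracking all object holders:
Start: umbrella:Laura, ball:Zoe
Event 1 (give umbrella: Laura -> Zoe). State: umbrella:Zoe, ball:Zoe
Event 2 (give umbrella: Zoe -> Yara). State: umbrella:Yara, ball:Zoe
Event 3 (give ball: Zoe -> Sybil). State: umbrella:Yara, ball:Sybil
Event 4 (give ball: Sybil -> Yara). State: umbrella:Yara, ball:Yara
Event 5 (give ball: Yara -> Sybil). State: umbrella:Yara, ball:Sybil
Event 6 (give umbrella: Yara -> Sybil). State: umbrella:Sybil, ball:Sybil

Final state: umbrella:Sybil, ball:Sybil
Laura holds: (nothing).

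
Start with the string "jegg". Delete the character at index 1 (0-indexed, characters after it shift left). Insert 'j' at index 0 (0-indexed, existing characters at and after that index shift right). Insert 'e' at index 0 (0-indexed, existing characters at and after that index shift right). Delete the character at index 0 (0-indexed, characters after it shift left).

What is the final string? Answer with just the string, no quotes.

Applying each edit step by step:
Start: "jegg"
Op 1 (delete idx 1 = 'e'): "jegg" -> "jgg"
Op 2 (insert 'j' at idx 0): "jgg" -> "jjgg"
Op 3 (insert 'e' at idx 0): "jjgg" -> "ejjgg"
Op 4 (delete idx 0 = 'e'): "ejjgg" -> "jjgg"

Answer: jjgg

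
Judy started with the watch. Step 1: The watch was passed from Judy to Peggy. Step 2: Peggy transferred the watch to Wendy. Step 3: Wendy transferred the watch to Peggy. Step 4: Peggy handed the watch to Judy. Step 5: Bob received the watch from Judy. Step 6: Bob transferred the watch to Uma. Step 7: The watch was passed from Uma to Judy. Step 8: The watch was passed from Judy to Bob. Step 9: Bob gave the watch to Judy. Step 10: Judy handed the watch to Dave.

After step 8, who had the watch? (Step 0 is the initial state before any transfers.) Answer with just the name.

Answer: Bob

Derivation:
Tracking the watch holder through step 8:
After step 0 (start): Judy
After step 1: Peggy
After step 2: Wendy
After step 3: Peggy
After step 4: Judy
After step 5: Bob
After step 6: Uma
After step 7: Judy
After step 8: Bob

At step 8, the holder is Bob.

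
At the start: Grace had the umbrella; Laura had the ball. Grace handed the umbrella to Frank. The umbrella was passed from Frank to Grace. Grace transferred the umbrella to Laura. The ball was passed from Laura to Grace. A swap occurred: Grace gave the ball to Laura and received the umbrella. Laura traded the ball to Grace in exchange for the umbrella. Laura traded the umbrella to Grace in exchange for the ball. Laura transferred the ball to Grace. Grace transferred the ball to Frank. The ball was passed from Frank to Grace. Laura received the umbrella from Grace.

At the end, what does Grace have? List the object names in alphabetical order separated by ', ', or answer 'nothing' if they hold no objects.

Tracking all object holders:
Start: umbrella:Grace, ball:Laura
Event 1 (give umbrella: Grace -> Frank). State: umbrella:Frank, ball:Laura
Event 2 (give umbrella: Frank -> Grace). State: umbrella:Grace, ball:Laura
Event 3 (give umbrella: Grace -> Laura). State: umbrella:Laura, ball:Laura
Event 4 (give ball: Laura -> Grace). State: umbrella:Laura, ball:Grace
Event 5 (swap ball<->umbrella: now ball:Laura, umbrella:Grace). State: umbrella:Grace, ball:Laura
Event 6 (swap ball<->umbrella: now ball:Grace, umbrella:Laura). State: umbrella:Laura, ball:Grace
Event 7 (swap umbrella<->ball: now umbrella:Grace, ball:Laura). State: umbrella:Grace, ball:Laura
Event 8 (give ball: Laura -> Grace). State: umbrella:Grace, ball:Grace
Event 9 (give ball: Grace -> Frank). State: umbrella:Grace, ball:Frank
Event 10 (give ball: Frank -> Grace). State: umbrella:Grace, ball:Grace
Event 11 (give umbrella: Grace -> Laura). State: umbrella:Laura, ball:Grace

Final state: umbrella:Laura, ball:Grace
Grace holds: ball.

Answer: ball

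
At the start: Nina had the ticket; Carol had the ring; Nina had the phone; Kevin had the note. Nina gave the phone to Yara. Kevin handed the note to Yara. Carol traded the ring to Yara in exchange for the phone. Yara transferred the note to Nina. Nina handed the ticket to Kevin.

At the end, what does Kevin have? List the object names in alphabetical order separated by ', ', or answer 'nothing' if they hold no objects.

Answer: ticket

Derivation:
Tracking all object holders:
Start: ticket:Nina, ring:Carol, phone:Nina, note:Kevin
Event 1 (give phone: Nina -> Yara). State: ticket:Nina, ring:Carol, phone:Yara, note:Kevin
Event 2 (give note: Kevin -> Yara). State: ticket:Nina, ring:Carol, phone:Yara, note:Yara
Event 3 (swap ring<->phone: now ring:Yara, phone:Carol). State: ticket:Nina, ring:Yara, phone:Carol, note:Yara
Event 4 (give note: Yara -> Nina). State: ticket:Nina, ring:Yara, phone:Carol, note:Nina
Event 5 (give ticket: Nina -> Kevin). State: ticket:Kevin, ring:Yara, phone:Carol, note:Nina

Final state: ticket:Kevin, ring:Yara, phone:Carol, note:Nina
Kevin holds: ticket.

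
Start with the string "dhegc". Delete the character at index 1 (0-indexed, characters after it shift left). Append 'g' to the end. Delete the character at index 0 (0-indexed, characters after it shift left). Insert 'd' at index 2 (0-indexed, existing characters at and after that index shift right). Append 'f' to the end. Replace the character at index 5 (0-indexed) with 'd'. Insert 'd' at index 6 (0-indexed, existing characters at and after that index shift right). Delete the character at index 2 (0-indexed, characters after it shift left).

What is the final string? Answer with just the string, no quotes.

Answer: egcgdd

Derivation:
Applying each edit step by step:
Start: "dhegc"
Op 1 (delete idx 1 = 'h'): "dhegc" -> "degc"
Op 2 (append 'g'): "degc" -> "degcg"
Op 3 (delete idx 0 = 'd'): "degcg" -> "egcg"
Op 4 (insert 'd' at idx 2): "egcg" -> "egdcg"
Op 5 (append 'f'): "egdcg" -> "egdcgf"
Op 6 (replace idx 5: 'f' -> 'd'): "egdcgf" -> "egdcgd"
Op 7 (insert 'd' at idx 6): "egdcgd" -> "egdcgdd"
Op 8 (delete idx 2 = 'd'): "egdcgdd" -> "egcgdd"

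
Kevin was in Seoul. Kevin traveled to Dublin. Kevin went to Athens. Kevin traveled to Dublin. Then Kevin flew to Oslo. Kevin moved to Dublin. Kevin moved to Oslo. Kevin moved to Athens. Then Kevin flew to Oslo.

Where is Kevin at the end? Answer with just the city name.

Tracking Kevin's location:
Start: Kevin is in Seoul.
After move 1: Seoul -> Dublin. Kevin is in Dublin.
After move 2: Dublin -> Athens. Kevin is in Athens.
After move 3: Athens -> Dublin. Kevin is in Dublin.
After move 4: Dublin -> Oslo. Kevin is in Oslo.
After move 5: Oslo -> Dublin. Kevin is in Dublin.
After move 6: Dublin -> Oslo. Kevin is in Oslo.
After move 7: Oslo -> Athens. Kevin is in Athens.
After move 8: Athens -> Oslo. Kevin is in Oslo.

Answer: Oslo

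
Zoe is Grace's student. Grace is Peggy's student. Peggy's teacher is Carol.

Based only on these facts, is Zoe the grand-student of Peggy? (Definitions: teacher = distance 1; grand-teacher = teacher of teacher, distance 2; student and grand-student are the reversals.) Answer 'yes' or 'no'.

Reconstructing the teacher chain from the given facts:
  Carol -> Peggy -> Grace -> Zoe
(each arrow means 'teacher of the next')
Positions in the chain (0 = top):
  position of Carol: 0
  position of Peggy: 1
  position of Grace: 2
  position of Zoe: 3

Zoe is at position 3, Peggy is at position 1; signed distance (j - i) = -2.
'grand-student' requires j - i = -2. Actual distance is -2, so the relation HOLDS.

Answer: yes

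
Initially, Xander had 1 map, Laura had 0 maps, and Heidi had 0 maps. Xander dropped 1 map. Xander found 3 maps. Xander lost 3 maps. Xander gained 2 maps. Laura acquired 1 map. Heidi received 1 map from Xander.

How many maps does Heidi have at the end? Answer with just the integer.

Answer: 1

Derivation:
Tracking counts step by step:
Start: Xander=1, Laura=0, Heidi=0
Event 1 (Xander -1): Xander: 1 -> 0. State: Xander=0, Laura=0, Heidi=0
Event 2 (Xander +3): Xander: 0 -> 3. State: Xander=3, Laura=0, Heidi=0
Event 3 (Xander -3): Xander: 3 -> 0. State: Xander=0, Laura=0, Heidi=0
Event 4 (Xander +2): Xander: 0 -> 2. State: Xander=2, Laura=0, Heidi=0
Event 5 (Laura +1): Laura: 0 -> 1. State: Xander=2, Laura=1, Heidi=0
Event 6 (Xander -> Heidi, 1): Xander: 2 -> 1, Heidi: 0 -> 1. State: Xander=1, Laura=1, Heidi=1

Heidi's final count: 1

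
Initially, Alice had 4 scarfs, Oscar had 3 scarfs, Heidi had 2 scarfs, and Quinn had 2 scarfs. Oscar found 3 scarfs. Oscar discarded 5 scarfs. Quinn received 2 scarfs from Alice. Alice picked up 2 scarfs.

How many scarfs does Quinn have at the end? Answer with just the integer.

Answer: 4

Derivation:
Tracking counts step by step:
Start: Alice=4, Oscar=3, Heidi=2, Quinn=2
Event 1 (Oscar +3): Oscar: 3 -> 6. State: Alice=4, Oscar=6, Heidi=2, Quinn=2
Event 2 (Oscar -5): Oscar: 6 -> 1. State: Alice=4, Oscar=1, Heidi=2, Quinn=2
Event 3 (Alice -> Quinn, 2): Alice: 4 -> 2, Quinn: 2 -> 4. State: Alice=2, Oscar=1, Heidi=2, Quinn=4
Event 4 (Alice +2): Alice: 2 -> 4. State: Alice=4, Oscar=1, Heidi=2, Quinn=4

Quinn's final count: 4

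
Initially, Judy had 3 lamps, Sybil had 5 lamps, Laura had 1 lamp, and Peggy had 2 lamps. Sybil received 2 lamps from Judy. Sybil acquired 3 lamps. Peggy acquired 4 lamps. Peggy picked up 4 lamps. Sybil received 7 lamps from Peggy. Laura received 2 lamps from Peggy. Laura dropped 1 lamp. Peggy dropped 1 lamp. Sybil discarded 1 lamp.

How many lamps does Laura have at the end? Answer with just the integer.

Answer: 2

Derivation:
Tracking counts step by step:
Start: Judy=3, Sybil=5, Laura=1, Peggy=2
Event 1 (Judy -> Sybil, 2): Judy: 3 -> 1, Sybil: 5 -> 7. State: Judy=1, Sybil=7, Laura=1, Peggy=2
Event 2 (Sybil +3): Sybil: 7 -> 10. State: Judy=1, Sybil=10, Laura=1, Peggy=2
Event 3 (Peggy +4): Peggy: 2 -> 6. State: Judy=1, Sybil=10, Laura=1, Peggy=6
Event 4 (Peggy +4): Peggy: 6 -> 10. State: Judy=1, Sybil=10, Laura=1, Peggy=10
Event 5 (Peggy -> Sybil, 7): Peggy: 10 -> 3, Sybil: 10 -> 17. State: Judy=1, Sybil=17, Laura=1, Peggy=3
Event 6 (Peggy -> Laura, 2): Peggy: 3 -> 1, Laura: 1 -> 3. State: Judy=1, Sybil=17, Laura=3, Peggy=1
Event 7 (Laura -1): Laura: 3 -> 2. State: Judy=1, Sybil=17, Laura=2, Peggy=1
Event 8 (Peggy -1): Peggy: 1 -> 0. State: Judy=1, Sybil=17, Laura=2, Peggy=0
Event 9 (Sybil -1): Sybil: 17 -> 16. State: Judy=1, Sybil=16, Laura=2, Peggy=0

Laura's final count: 2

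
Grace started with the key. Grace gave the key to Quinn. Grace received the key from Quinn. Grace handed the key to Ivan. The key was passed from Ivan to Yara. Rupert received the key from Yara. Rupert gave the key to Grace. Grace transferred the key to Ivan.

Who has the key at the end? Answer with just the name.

Tracking the key through each event:
Start: Grace has the key.
After event 1: Quinn has the key.
After event 2: Grace has the key.
After event 3: Ivan has the key.
After event 4: Yara has the key.
After event 5: Rupert has the key.
After event 6: Grace has the key.
After event 7: Ivan has the key.

Answer: Ivan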